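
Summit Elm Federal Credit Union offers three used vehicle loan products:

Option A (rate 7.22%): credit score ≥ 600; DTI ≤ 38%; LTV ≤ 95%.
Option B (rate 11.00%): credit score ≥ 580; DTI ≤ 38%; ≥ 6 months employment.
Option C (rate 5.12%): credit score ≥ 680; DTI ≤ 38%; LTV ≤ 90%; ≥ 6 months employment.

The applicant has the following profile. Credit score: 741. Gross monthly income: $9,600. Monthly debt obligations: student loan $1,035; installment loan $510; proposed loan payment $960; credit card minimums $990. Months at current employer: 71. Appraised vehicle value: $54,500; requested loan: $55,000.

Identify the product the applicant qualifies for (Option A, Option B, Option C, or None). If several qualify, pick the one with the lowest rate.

Total debts = (1,035 + 510 + 960 + 990) = 3,495; DTI = 3,495/9,600 = 36.4%.
LTV = 55,000/54,500 = 100.9%.
Option A: score 741 ≥ 600; DTI 36.4% ≤ 38%; LTV 100.9% > 95% → does not qualify.
Option B: score 741 ≥ 580; DTI 36.4% ≤ 38%; employment 71 ≥ 6 mo → qualifies.
Option C: score 741 ≥ 680; DTI 36.4% ≤ 38%; LTV 100.9% > 90%; employment 71 ≥ 6 mo → does not qualify.

Option B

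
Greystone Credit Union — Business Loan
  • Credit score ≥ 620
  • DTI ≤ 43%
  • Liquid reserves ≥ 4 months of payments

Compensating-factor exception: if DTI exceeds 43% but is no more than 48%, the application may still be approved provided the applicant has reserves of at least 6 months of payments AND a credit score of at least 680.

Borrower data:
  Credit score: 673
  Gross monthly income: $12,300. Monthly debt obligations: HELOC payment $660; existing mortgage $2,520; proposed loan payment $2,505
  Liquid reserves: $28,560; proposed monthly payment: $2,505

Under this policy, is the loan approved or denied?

Denied

Credit score 673 ≥ 620 (meets base)
Total debts = (660 + 2,520 + 2,505) = 5,685. DTI = 5,685/12,300 = 46.2% > 43% — standard DTI limit exceeded.
Reserves = 28,560/2,505 = 11.4 months ≥ 4
46.2% falls in the override range (43%–48%), so the compensating-factor test applies.
Override check — reserves: 11.4 mo (ok); score: 673 (below 680).
Override conditions not both satisfied; exception does not apply.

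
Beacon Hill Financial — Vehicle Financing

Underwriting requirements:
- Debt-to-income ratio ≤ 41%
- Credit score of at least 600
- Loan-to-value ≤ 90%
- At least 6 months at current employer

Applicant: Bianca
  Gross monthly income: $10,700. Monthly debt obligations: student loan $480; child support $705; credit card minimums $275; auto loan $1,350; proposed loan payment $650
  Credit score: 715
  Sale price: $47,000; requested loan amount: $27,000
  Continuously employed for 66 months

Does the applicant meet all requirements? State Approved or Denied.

Approved

Total monthly debts = (480 + 705 + 275 + 1,350 + 650) = 3,460. DTI = 3,460/10,700 = 32.3% ≤ 41%
Credit score 715 ≥ 600 (meets)
LTV = 27,000/47,000 = 57.4% ≤ 90%
Employment 66 ≥ 6 months
All criteria satisfied.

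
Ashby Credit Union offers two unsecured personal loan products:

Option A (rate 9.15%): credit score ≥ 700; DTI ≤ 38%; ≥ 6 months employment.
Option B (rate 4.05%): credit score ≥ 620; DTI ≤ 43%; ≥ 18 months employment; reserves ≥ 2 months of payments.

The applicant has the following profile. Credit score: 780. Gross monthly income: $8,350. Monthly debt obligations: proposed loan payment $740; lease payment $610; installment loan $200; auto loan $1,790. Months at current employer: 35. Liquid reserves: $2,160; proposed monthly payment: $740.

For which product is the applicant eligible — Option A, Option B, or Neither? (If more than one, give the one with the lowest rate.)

Option B

Total debts = (740 + 610 + 200 + 1,790) = 3,340; DTI = 3,340/8,350 = 40%.
Reserves = 2,160/740 = 2.9 months.
Option A: score 780 ≥ 700; DTI 40% > 38%; employment 35 ≥ 6 mo → does not qualify.
Option B: score 780 ≥ 620; DTI 40% ≤ 43%; employment 35 ≥ 18 mo; reserves 2.9 ≥ 2 mo → qualifies.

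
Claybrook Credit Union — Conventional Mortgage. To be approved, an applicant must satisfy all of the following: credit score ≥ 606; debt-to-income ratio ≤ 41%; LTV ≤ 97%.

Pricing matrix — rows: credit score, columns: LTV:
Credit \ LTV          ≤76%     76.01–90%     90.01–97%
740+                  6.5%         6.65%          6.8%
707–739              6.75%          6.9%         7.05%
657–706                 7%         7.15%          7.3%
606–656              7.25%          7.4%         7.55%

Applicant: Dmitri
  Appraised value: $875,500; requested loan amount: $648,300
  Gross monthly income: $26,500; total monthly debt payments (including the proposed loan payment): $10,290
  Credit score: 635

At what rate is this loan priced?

7.25%

Credit score 635 ≥ 606; Debt-to-income = 10,290/26,500 = 38.8% — meets 41% limit
LTV = 648,300/875,500 = 74% ≤ 97%
Credit 635 → row 606–656; LTV 74% → column ≤76%. Grid cell → 7.25%.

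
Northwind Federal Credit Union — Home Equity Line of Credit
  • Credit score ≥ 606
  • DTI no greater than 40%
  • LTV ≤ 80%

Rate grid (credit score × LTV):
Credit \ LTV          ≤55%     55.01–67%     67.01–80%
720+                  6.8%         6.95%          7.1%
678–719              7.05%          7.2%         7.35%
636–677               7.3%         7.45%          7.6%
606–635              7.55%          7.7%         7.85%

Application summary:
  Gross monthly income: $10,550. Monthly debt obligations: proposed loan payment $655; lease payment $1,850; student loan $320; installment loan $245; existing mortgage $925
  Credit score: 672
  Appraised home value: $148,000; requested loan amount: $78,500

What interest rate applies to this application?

Credit score 672 ≥ 606; Total monthly debts = (655 + 1,850 + 320 + 245 + 925) = 3,995. DTI: 3,995 ÷ 10,550 = 37.9%, within the 40% cap
LTV = 78,500/148,000 = 53% ≤ 80%
Row: 672 falls in 636–677. Column: 53% falls in ≤55%. Rate = 7.3%.

7.3%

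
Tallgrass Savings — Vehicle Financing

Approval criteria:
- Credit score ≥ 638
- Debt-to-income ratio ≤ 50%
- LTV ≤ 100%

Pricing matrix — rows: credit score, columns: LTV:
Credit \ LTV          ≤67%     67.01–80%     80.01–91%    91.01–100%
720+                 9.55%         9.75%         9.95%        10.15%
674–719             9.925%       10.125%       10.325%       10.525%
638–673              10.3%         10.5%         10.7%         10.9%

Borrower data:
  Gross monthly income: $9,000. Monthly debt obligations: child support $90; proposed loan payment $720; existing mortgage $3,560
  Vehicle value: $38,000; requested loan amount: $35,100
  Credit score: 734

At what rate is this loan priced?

10.15%

Credit score 734 ≥ 638; Total monthly debts = (90 + 720 + 3,560) = 4,370. Debt-to-income = 4,370/9,000 = 48.6% — meets 50% limit
LTV: 35,100 ÷ 38,000 = 92.4%, within 100% cap
Score 734 is in the 720+ band; LTV 92.4% is in the 91.01–100% band → 10.15%.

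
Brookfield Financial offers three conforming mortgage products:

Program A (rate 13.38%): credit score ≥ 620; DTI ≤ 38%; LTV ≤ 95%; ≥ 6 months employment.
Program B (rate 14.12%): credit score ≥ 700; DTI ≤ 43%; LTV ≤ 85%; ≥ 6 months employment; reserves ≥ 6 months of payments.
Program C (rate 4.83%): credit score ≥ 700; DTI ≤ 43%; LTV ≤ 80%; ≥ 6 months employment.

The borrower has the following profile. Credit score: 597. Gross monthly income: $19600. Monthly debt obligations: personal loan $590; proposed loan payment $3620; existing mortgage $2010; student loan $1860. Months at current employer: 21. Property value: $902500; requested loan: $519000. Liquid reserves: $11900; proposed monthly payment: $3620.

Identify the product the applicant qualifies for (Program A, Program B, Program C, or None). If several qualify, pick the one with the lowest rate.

Total debts = (590 + 3,620 + 2,010 + 1,860) = 8,080; DTI = 8,080/19,600 = 41.2%.
LTV = 519,000/902,500 = 57.5%.
Reserves = 11,900/3,620 = 3.3 months.
Program A: score 597 < 620; DTI 41.2% > 38%; LTV 57.5% ≤ 95%; employment 21 ≥ 6 mo → does not qualify.
Program B: score 597 < 700; DTI 41.2% ≤ 43%; LTV 57.5% ≤ 85%; employment 21 ≥ 6 mo; reserves 3.3 < 6 mo → does not qualify.
Program C: score 597 < 700; DTI 41.2% ≤ 43%; LTV 57.5% ≤ 80%; employment 21 ≥ 6 mo → does not qualify.

None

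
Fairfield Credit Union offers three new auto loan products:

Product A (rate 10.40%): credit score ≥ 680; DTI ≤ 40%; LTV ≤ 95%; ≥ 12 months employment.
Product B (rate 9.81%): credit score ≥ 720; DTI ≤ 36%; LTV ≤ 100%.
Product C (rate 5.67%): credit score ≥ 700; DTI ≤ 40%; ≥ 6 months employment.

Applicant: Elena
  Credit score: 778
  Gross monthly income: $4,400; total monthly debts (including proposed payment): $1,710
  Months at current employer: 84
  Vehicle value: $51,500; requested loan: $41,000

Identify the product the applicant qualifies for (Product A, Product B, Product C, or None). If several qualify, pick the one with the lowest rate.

Product C

DTI = 1,710/4,400 = 38.9%.
LTV = 41,000/51,500 = 79.6%.
Product A: score 778 ≥ 680; DTI 38.9% ≤ 40%; LTV 79.6% ≤ 95%; employment 84 ≥ 12 mo → qualifies.
Product B: score 778 ≥ 720; DTI 38.9% > 36%; LTV 79.6% ≤ 100% → does not qualify.
Product C: score 778 ≥ 700; DTI 38.9% ≤ 40%; employment 84 ≥ 6 mo → qualifies.
Qualifying: Product A, Product C. Lowest rate is 5.67% → Product C.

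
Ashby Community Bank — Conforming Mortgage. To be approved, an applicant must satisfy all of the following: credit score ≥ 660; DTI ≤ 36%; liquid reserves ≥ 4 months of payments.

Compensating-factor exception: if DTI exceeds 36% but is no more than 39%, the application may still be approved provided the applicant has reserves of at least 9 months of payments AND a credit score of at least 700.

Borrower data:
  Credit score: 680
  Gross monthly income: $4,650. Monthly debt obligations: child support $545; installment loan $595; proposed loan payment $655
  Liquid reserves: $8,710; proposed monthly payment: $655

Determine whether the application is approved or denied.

Denied

Credit score 680 ≥ 660 (meets base)
Total debts = (545 + 595 + 655) = 1,795. DTI = 1,795/4,650 = 38.6% > 36% — standard DTI limit exceeded.
Liquid reserves cover 8,710/655 = 13.3 months — ≥ 4 required
38.6% falls in the override range (36%–39%), so the compensating-factor test applies.
Override check — reserves: 13.3 mo (ok); score: 680 (below 700).
Override conditions not both satisfied; exception does not apply.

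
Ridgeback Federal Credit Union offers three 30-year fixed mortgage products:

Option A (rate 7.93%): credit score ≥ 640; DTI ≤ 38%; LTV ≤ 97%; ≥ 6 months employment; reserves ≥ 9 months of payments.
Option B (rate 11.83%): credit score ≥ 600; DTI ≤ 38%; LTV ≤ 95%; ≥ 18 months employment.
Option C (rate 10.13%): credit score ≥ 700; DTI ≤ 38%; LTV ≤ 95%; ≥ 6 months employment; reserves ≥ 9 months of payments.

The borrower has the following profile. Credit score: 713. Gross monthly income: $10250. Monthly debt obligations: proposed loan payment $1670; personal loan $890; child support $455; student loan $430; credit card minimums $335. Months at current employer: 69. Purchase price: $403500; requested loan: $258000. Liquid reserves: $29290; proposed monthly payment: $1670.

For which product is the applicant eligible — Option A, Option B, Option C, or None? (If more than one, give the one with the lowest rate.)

Total debts = (1,670 + 890 + 455 + 430 + 335) = 3,780; DTI = 3,780/10,250 = 36.9%.
LTV = 258,000/403,500 = 63.9%.
Reserves = 29,290/1,670 = 17.5 months.
Option A: score 713 ≥ 640; DTI 36.9% ≤ 38%; LTV 63.9% ≤ 97%; employment 69 ≥ 6 mo; reserves 17.5 ≥ 9 mo → qualifies.
Option B: score 713 ≥ 600; DTI 36.9% ≤ 38%; LTV 63.9% ≤ 95%; employment 69 ≥ 18 mo → qualifies.
Option C: score 713 ≥ 700; DTI 36.9% ≤ 38%; LTV 63.9% ≤ 95%; employment 69 ≥ 6 mo; reserves 17.5 ≥ 9 mo → qualifies.
Qualifying: Option A, Option B, Option C. Lowest rate is 7.93% → Option A.

Option A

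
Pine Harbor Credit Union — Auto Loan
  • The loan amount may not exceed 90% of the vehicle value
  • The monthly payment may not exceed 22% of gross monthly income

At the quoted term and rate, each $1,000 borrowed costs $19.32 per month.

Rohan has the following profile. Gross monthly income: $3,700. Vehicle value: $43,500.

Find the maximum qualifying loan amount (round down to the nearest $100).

$39,100

Payment cap: 22% × $3,700 = $814/month.
At $19.32 per $1,000, that supports 814/19.32 × 1,000 ≈ $42,132 → $42,100.
LTV cap: 90% × $43,500 = $39,150 → $39,100.
Binding constraint: loan-to-value.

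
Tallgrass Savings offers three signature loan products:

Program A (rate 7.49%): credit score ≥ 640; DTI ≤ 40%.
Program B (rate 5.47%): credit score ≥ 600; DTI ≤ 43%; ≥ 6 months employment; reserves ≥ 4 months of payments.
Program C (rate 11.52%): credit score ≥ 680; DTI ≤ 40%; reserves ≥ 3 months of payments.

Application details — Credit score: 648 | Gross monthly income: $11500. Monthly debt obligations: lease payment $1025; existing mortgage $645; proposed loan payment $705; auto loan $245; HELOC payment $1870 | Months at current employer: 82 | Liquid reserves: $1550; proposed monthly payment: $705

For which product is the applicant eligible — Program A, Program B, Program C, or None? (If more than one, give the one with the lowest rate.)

Total debts = (1,025 + 645 + 705 + 245 + 1,870) = 4,490; DTI = 4,490/11,500 = 39%.
Reserves = 1,550/705 = 2.2 months.
Program A: score 648 ≥ 640; DTI 39% ≤ 40% → qualifies.
Program B: score 648 ≥ 600; DTI 39% ≤ 43%; employment 82 ≥ 6 mo; reserves 2.2 < 4 mo → does not qualify.
Program C: score 648 < 680; DTI 39% ≤ 40%; reserves 2.2 < 3 mo → does not qualify.

Program A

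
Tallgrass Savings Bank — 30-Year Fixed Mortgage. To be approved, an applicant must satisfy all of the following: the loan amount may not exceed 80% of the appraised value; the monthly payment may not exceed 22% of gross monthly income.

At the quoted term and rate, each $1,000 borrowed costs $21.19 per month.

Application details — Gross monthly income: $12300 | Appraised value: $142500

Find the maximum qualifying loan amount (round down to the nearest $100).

Payment cap: 22% × $12,300 = $2,706/month.
At $21.19 per $1,000, that supports 2,706/21.19 × 1,000 ≈ $127,701 → $127,700.
LTV cap: 80% × $142,500 = $114,000 → $114,000.
Binding constraint: loan-to-value.

$114,000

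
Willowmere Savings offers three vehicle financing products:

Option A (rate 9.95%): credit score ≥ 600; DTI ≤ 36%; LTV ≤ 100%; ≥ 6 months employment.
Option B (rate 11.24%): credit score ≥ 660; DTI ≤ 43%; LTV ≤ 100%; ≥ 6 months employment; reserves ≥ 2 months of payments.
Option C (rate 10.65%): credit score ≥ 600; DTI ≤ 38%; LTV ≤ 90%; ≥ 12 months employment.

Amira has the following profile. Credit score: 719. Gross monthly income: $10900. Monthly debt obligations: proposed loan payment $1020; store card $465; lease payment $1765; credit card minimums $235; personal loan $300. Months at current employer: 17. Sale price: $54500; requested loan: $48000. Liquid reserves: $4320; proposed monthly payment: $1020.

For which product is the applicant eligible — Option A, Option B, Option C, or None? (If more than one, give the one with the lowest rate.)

Total debts = (1,020 + 465 + 1,765 + 235 + 300) = 3,785; DTI = 3,785/10,900 = 34.7%.
LTV = 48,000/54,500 = 88.1%.
Reserves = 4,320/1,020 = 4.2 months.
Option A: score 719 ≥ 600; DTI 34.7% ≤ 36%; LTV 88.1% ≤ 100%; employment 17 ≥ 6 mo → qualifies.
Option B: score 719 ≥ 660; DTI 34.7% ≤ 43%; LTV 88.1% ≤ 100%; employment 17 ≥ 6 mo; reserves 4.2 ≥ 2 mo → qualifies.
Option C: score 719 ≥ 600; DTI 34.7% ≤ 38%; LTV 88.1% ≤ 90%; employment 17 ≥ 12 mo → qualifies.
Qualifying: Option A, Option B, Option C. Lowest rate is 9.95% → Option A.

Option A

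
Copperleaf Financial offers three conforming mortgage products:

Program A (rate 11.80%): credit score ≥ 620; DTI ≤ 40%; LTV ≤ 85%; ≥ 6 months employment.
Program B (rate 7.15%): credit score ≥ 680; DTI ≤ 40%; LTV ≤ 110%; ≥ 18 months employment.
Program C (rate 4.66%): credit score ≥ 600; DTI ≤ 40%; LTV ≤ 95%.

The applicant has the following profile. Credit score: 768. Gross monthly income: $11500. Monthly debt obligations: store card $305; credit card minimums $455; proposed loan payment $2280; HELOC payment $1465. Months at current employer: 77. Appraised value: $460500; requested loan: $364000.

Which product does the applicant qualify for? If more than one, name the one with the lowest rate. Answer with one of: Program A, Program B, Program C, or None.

Total debts = (305 + 455 + 2,280 + 1,465) = 4,505; DTI = 4,505/11,500 = 39.2%.
LTV = 364,000/460,500 = 79%.
Program A: score 768 ≥ 620; DTI 39.2% ≤ 40%; LTV 79% ≤ 85%; employment 77 ≥ 6 mo → qualifies.
Program B: score 768 ≥ 680; DTI 39.2% ≤ 40%; LTV 79% ≤ 110%; employment 77 ≥ 18 mo → qualifies.
Program C: score 768 ≥ 600; DTI 39.2% ≤ 40%; LTV 79% ≤ 95% → qualifies.
Qualifying: Program A, Program B, Program C. Lowest rate is 4.66% → Program C.

Program C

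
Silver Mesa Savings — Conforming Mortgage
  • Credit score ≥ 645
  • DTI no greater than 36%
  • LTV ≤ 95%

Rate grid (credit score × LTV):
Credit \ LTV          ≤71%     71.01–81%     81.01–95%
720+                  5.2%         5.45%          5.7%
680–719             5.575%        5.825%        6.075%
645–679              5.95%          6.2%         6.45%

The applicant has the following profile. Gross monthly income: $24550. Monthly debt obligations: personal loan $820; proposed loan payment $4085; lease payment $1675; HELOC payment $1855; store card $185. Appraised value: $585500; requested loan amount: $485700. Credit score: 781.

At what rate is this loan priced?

5.7%

Credit score 781 ≥ 645; Total monthly debts = (820 + 4,085 + 1,675 + 1,855 + 185) = 8,620. DTI: 8,620 ÷ 24,550 = 35.1%, within the 36% cap
Loan-to-value = 485,700/585,500 = 83% — pass (95% max)
Score 781 is in the 720+ band; LTV 83% is in the 81.01–95% band → 5.7%.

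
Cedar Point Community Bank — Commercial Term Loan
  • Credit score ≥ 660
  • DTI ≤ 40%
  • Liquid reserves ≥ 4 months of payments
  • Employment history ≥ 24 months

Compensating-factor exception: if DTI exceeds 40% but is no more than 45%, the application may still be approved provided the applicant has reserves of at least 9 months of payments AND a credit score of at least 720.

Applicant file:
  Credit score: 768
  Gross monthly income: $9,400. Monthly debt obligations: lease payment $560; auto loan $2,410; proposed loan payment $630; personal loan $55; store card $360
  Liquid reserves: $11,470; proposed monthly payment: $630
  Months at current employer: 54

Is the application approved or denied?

Credit score 768 ≥ 660 (meets base)
Total debts = (560 + 2,410 + 630 + 55 + 360) = 4,015. DTI: 4,015 ÷ 9,400 = 42.7%, over the 40% base limit.
Reserves: 11,470 ÷ 630 = 18.2 months (meets 4-month minimum)
Employment 54 ≥ 24 months
42.7% falls in the override range (40%–45%), so the compensating-factor test applies.
Reserves 18.2 ≥ 9 months; credit score 768 ≥ 720.
Both compensating conditions met → exception applies.

Approved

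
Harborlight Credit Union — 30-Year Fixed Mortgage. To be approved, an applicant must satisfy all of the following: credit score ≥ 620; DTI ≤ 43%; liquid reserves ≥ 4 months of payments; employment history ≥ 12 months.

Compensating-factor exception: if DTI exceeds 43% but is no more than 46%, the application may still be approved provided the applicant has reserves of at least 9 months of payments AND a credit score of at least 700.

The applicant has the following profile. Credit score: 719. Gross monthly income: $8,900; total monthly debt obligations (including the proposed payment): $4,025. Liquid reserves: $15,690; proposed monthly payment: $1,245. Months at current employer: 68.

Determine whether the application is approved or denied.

Approved

Credit score 719 ≥ 620 (meets base)
DTI = 4,025/8,900 = 45.2% > 43% — standard DTI limit exceeded.
Liquid reserves cover 15,690/1,245 = 12.6 months — ≥ 4 required
Employment 68 ≥ 12 months
45.2% falls in the override range (43%–46%), so the compensating-factor test applies.
Reserves 12.6 ≥ 9 months; credit score 719 ≥ 700.
Both compensating conditions met → exception applies.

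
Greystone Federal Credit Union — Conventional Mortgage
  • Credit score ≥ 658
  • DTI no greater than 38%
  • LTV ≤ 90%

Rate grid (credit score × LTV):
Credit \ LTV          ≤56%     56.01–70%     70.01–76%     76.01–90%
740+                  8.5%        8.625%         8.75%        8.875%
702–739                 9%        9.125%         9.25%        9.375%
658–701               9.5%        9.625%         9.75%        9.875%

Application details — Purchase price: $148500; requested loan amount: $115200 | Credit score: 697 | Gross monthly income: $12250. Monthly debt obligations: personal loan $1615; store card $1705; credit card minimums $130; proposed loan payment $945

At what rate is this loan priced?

9.875%

Credit score 697 ≥ 658; Total monthly debts = (1,615 + 1,705 + 130 + 945) = 4,395. DTI = 4,395/12,250 = 35.9% ≤ 38%
LTV = 115,200/148,500 = 77.6% ≤ 90%
Row: 697 falls in 658–701. Column: 77.6% falls in 76.01–90%. Rate = 9.875%.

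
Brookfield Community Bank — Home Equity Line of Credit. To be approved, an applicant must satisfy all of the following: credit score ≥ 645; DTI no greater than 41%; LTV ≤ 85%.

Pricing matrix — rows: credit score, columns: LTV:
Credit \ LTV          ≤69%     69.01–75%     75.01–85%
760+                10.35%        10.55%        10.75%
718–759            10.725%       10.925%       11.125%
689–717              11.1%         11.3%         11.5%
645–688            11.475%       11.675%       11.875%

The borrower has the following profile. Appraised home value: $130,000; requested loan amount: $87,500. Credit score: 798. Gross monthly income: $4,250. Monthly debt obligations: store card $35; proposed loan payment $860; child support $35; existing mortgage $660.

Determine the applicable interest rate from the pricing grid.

Credit score 798 ≥ 645; Total monthly debts = (35 + 860 + 35 + 660) = 1,590. Debt-to-income = 1,590/4,250 = 37.4% — meets 41% limit
Loan-to-value = 87,500/130,000 = 67.3% — pass (85% max)
Score 798 is in the 760+ band; LTV 67.3% is in the ≤69% band → 10.35%.

10.35%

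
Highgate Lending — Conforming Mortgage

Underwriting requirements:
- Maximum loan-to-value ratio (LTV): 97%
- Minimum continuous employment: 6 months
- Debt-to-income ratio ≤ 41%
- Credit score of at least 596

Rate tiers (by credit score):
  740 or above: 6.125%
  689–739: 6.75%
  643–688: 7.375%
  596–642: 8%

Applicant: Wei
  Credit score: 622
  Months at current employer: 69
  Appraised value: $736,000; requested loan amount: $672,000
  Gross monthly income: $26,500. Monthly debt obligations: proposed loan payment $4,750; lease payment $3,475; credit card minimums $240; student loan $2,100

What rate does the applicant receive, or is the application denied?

Approved at 8%

Credit score 622 ≥ 596 (meets minimum)
LTV = 672,000/736,000 = 91.3% ≤ 97%
Total monthly debts = (4,750 + 3,475 + 240 + 2,100) = 10,565. DTI: 10,565 ÷ 26,500 = 39.9%, within the 41% cap
Employment 69 ≥ 6 months
All requirements met. Score 622 falls in the 596–642 tier → 8%.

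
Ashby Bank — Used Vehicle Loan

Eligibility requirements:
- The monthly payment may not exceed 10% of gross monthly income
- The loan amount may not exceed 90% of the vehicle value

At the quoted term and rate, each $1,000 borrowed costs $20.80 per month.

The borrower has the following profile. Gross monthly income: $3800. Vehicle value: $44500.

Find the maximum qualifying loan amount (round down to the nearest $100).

Payment cap: 10% × $3,800 = $380/month.
At $20.80 per $1,000, that supports 380/20.80 × 1,000 ≈ $18,269 → $18,200.
LTV cap: 90% × $44,500 = $40,050 → $40,000.
Binding constraint: payment-to-income.

$18,200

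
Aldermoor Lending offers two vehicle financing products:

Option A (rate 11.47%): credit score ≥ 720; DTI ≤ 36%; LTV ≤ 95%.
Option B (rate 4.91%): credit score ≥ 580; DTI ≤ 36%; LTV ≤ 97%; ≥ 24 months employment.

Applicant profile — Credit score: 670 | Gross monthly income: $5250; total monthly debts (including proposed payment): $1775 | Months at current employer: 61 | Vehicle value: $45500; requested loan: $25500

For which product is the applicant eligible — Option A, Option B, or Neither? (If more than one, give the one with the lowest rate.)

Option B

DTI = 1,775/5,250 = 33.8%.
LTV = 25,500/45,500 = 56%.
Option A: score 670 < 720; DTI 33.8% ≤ 36%; LTV 56% ≤ 95% → does not qualify.
Option B: score 670 ≥ 580; DTI 33.8% ≤ 36%; LTV 56% ≤ 97%; employment 61 ≥ 24 mo → qualifies.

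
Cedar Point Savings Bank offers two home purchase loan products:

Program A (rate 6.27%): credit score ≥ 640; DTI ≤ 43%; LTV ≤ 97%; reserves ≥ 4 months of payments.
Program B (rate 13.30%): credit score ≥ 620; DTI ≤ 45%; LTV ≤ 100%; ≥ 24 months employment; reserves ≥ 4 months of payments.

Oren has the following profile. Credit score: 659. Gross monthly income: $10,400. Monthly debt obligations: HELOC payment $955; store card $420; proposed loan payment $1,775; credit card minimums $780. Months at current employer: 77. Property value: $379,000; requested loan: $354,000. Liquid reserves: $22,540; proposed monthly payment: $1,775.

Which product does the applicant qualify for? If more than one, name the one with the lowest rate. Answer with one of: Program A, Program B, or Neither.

Total debts = (955 + 420 + 1,775 + 780) = 3,930; DTI = 3,930/10,400 = 37.8%.
LTV = 354,000/379,000 = 93.4%.
Reserves = 22,540/1,775 = 12.7 months.
Program A: score 659 ≥ 640; DTI 37.8% ≤ 43%; LTV 93.4% ≤ 97%; reserves 12.7 ≥ 4 mo → qualifies.
Program B: score 659 ≥ 620; DTI 37.8% ≤ 45%; LTV 93.4% ≤ 100%; employment 77 ≥ 24 mo; reserves 12.7 ≥ 4 mo → qualifies.
Qualifying: Program A, Program B. Lowest rate is 6.27% → Program A.

Program A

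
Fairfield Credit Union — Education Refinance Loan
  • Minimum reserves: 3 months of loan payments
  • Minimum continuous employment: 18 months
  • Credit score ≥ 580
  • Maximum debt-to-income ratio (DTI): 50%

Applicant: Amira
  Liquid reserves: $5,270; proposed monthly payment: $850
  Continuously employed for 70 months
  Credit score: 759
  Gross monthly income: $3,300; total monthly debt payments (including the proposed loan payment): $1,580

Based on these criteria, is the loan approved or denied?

Reserves = 5,270/850 = 6.2 months ≥ 3
Employment 70 ≥ 18 months
Credit score 759 ≥ 580 (meets)
DTI: 1,580 ÷ 3,300 = 47.9%, within the 50% cap
All criteria satisfied.

Approved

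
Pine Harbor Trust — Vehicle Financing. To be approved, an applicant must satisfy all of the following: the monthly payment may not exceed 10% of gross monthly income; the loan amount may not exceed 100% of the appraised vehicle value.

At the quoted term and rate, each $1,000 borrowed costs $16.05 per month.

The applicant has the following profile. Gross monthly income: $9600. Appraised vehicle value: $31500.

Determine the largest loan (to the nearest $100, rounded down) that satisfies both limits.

$31,500

Payment cap: 10% × $9,600 = $960/month.
At $16.05 per $1,000, that supports 960/16.05 × 1,000 ≈ $59,813 → $59,800.
LTV cap: 100% × $31,500 = $31,500 → $31,500.
Binding constraint: loan-to-value.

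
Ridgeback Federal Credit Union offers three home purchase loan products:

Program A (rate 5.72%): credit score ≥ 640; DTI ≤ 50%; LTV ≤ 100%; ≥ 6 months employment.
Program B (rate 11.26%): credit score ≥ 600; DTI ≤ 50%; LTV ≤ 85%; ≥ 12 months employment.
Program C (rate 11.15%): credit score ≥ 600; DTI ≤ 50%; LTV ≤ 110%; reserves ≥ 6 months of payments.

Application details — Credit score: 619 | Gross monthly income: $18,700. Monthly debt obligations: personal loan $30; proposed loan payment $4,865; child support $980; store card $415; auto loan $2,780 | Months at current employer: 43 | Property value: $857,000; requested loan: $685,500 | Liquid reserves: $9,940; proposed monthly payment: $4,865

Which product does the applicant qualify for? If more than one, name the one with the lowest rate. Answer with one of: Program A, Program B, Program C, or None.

Program B

Total debts = (30 + 4,865 + 980 + 415 + 2,780) = 9,070; DTI = 9,070/18,700 = 48.5%.
LTV = 685,500/857,000 = 80%.
Reserves = 9,940/4,865 = 2.0 months.
Program A: score 619 < 640; DTI 48.5% ≤ 50%; LTV 80% ≤ 100%; employment 43 ≥ 6 mo → does not qualify.
Program B: score 619 ≥ 600; DTI 48.5% ≤ 50%; LTV 80% ≤ 85%; employment 43 ≥ 12 mo → qualifies.
Program C: score 619 ≥ 600; DTI 48.5% ≤ 50%; LTV 80% ≤ 110%; reserves 2.0 < 6 mo → does not qualify.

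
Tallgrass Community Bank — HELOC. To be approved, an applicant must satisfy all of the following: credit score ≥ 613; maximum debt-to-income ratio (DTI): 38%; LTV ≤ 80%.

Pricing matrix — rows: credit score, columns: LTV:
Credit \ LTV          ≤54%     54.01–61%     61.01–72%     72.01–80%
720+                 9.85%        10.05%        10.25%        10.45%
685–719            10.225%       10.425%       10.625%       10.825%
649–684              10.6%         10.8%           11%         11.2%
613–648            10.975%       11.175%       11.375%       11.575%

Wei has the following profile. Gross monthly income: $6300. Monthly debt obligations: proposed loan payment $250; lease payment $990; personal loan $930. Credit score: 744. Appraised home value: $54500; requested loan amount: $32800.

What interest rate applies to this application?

Credit score 744 ≥ 613; Total monthly debts = (250 + 990 + 930) = 2,170. DTI = 2,170/6,300 = 34.4% ≤ 38%
Loan-to-value = 32,800/54,500 = 60.2% — pass (80% max)
Credit 744 → row 720+; LTV 60.2% → column 54.01–61%. Grid cell → 10.05%.

10.05%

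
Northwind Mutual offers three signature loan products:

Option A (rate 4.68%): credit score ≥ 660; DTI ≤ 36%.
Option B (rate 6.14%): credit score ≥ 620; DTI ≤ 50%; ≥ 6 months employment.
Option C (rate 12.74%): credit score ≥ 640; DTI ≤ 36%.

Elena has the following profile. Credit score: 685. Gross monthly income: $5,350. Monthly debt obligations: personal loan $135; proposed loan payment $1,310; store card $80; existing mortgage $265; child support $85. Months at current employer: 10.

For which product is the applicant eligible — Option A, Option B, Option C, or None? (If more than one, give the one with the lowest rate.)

Total debts = (135 + 1,310 + 80 + 265 + 85) = 1,875; DTI = 1,875/5,350 = 35%.
Option A: score 685 ≥ 660; DTI 35% ≤ 36% → qualifies.
Option B: score 685 ≥ 620; DTI 35% ≤ 50%; employment 10 ≥ 6 mo → qualifies.
Option C: score 685 ≥ 640; DTI 35% ≤ 36% → qualifies.
Qualifying: Option A, Option B, Option C. Lowest rate is 4.68% → Option A.

Option A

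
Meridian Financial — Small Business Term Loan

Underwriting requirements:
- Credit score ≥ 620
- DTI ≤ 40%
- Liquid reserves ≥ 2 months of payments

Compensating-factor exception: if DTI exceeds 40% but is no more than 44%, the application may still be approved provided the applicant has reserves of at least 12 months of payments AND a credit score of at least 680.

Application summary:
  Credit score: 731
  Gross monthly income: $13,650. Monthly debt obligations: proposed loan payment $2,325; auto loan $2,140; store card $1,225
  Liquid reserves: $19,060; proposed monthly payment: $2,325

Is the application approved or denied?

Credit score 731 ≥ 620 (meets base)
Total debts = (2,325 + 2,140 + 1,225) = 5,690. DTI: 5,690 ÷ 13,650 = 41.7%, over the 40% base limit.
Liquid reserves cover 19,060/2,325 = 8.2 months — ≥ 2 required
DTI 41.7% is within the 40%–44% exception band; checking compensating factors.
Override check — reserves: 8.2 mo (short of 12); score: 731 (ok).
Override conditions not both satisfied; exception does not apply.

Denied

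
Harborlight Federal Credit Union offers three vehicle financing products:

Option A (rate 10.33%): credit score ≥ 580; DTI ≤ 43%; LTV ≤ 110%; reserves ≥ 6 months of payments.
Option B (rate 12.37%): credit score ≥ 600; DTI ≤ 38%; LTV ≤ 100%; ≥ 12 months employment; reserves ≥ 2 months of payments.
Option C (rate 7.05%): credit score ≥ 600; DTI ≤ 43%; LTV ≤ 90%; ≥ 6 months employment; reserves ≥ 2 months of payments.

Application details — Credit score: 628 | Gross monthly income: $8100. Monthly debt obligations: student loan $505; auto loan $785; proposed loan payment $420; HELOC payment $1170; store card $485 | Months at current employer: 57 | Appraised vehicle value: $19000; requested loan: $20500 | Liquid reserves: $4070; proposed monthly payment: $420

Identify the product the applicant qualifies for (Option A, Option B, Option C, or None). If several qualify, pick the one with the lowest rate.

Option A

Total debts = (505 + 785 + 420 + 1,170 + 485) = 3,365; DTI = 3,365/8,100 = 41.5%.
LTV = 20,500/19,000 = 107.9%.
Reserves = 4,070/420 = 9.7 months.
Option A: score 628 ≥ 580; DTI 41.5% ≤ 43%; LTV 107.9% ≤ 110%; reserves 9.7 ≥ 6 mo → qualifies.
Option B: score 628 ≥ 600; DTI 41.5% > 38%; LTV 107.9% > 100%; employment 57 ≥ 12 mo; reserves 9.7 ≥ 2 mo → does not qualify.
Option C: score 628 ≥ 600; DTI 41.5% ≤ 43%; LTV 107.9% > 90%; employment 57 ≥ 6 mo; reserves 9.7 ≥ 2 mo → does not qualify.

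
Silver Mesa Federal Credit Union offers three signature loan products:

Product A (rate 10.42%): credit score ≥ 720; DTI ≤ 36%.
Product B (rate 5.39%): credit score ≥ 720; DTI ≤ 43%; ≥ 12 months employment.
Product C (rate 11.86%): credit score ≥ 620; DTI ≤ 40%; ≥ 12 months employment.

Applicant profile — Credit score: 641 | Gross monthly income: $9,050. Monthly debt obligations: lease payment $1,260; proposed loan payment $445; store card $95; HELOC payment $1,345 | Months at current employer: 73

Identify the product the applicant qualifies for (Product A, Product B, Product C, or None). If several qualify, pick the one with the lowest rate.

Product C

Total debts = (1,260 + 445 + 95 + 1,345) = 3,145; DTI = 3,145/9,050 = 34.8%.
Product A: score 641 < 720; DTI 34.8% ≤ 36% → does not qualify.
Product B: score 641 < 720; DTI 34.8% ≤ 43%; employment 73 ≥ 12 mo → does not qualify.
Product C: score 641 ≥ 620; DTI 34.8% ≤ 40%; employment 73 ≥ 12 mo → qualifies.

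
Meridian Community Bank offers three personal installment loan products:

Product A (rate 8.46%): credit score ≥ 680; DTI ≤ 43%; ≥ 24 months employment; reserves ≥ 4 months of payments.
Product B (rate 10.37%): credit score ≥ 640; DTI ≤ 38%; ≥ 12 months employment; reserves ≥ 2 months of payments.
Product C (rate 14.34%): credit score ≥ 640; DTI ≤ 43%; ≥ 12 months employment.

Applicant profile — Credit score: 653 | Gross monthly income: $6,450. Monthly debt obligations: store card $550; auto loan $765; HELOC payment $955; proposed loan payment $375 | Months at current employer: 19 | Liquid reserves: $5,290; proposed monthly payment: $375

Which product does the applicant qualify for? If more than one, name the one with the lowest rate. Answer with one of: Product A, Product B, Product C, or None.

Product C

Total debts = (550 + 765 + 955 + 375) = 2,645; DTI = 2,645/6,450 = 41%.
Reserves = 5,290/375 = 14.1 months.
Product A: score 653 < 680; DTI 41% ≤ 43%; employment 19 < 24 mo; reserves 14.1 ≥ 4 mo → does not qualify.
Product B: score 653 ≥ 640; DTI 41% > 38%; employment 19 ≥ 12 mo; reserves 14.1 ≥ 2 mo → does not qualify.
Product C: score 653 ≥ 640; DTI 41% ≤ 43%; employment 19 ≥ 12 mo → qualifies.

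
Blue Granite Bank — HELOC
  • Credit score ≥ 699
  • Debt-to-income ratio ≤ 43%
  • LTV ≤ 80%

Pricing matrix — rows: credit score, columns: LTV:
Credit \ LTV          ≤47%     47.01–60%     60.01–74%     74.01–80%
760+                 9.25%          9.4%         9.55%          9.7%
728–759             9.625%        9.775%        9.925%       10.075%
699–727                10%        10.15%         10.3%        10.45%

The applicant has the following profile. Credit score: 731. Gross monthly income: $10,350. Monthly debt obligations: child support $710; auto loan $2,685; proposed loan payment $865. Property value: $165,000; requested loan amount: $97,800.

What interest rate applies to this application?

9.775%

Credit score 731 ≥ 699; Total monthly debts = (710 + 2,685 + 865) = 4,260. Debt-to-income = 4,260/10,350 = 41.2% — meets 43% limit
LTV = 97,800/165,000 = 59.3% ≤ 80%
Credit 731 → row 728–759; LTV 59.3% → column 47.01–60%. Grid cell → 9.775%.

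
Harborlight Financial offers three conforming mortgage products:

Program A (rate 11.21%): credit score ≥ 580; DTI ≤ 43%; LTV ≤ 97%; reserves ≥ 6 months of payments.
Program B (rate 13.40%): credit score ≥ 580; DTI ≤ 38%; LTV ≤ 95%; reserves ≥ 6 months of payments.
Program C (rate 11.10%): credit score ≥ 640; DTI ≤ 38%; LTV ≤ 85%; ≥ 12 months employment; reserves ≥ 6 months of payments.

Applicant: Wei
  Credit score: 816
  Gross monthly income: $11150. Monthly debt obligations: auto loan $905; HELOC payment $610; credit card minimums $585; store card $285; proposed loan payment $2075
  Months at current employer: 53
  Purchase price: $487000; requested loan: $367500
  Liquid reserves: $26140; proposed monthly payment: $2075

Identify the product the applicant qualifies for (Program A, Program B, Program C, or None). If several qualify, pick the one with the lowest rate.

Program A

Total debts = (905 + 610 + 585 + 285 + 2,075) = 4,460; DTI = 4,460/11,150 = 40%.
LTV = 367,500/487,000 = 75.5%.
Reserves = 26,140/2,075 = 12.6 months.
Program A: score 816 ≥ 580; DTI 40% ≤ 43%; LTV 75.5% ≤ 97%; reserves 12.6 ≥ 6 mo → qualifies.
Program B: score 816 ≥ 580; DTI 40% > 38%; LTV 75.5% ≤ 95%; reserves 12.6 ≥ 6 mo → does not qualify.
Program C: score 816 ≥ 640; DTI 40% > 38%; LTV 75.5% ≤ 85%; employment 53 ≥ 12 mo; reserves 12.6 ≥ 6 mo → does not qualify.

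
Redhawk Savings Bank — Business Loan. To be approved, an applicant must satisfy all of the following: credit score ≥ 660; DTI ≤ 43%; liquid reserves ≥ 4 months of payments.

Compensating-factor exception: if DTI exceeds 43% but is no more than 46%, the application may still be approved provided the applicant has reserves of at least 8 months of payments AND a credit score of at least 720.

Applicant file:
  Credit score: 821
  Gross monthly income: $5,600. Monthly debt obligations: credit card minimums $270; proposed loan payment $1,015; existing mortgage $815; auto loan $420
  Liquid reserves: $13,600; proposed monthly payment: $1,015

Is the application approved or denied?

Credit score 821 ≥ 660 (meets base)
Total debts = (270 + 1,015 + 815 + 420) = 2,520. DTI: 2,520 ÷ 5,600 = 45%, over the 43% base limit.
Reserves = 13,600/1,015 = 13.4 months ≥ 4
45% falls in the override range (43%–46%), so the compensating-factor test applies.
Override check — reserves: 13.4 mo (ok); score: 821 (ok).
Both compensating conditions met → exception applies.

Approved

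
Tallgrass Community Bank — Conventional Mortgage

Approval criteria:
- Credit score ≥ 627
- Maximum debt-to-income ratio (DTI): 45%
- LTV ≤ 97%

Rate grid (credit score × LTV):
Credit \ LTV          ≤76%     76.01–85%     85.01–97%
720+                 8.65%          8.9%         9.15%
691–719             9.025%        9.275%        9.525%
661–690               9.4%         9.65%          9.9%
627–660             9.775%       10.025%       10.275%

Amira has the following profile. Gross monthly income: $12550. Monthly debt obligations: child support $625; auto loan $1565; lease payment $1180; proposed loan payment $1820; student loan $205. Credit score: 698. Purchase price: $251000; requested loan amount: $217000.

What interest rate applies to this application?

Credit score 698 ≥ 627; Total monthly debts = (625 + 1,565 + 1,180 + 1,820 + 205) = 5,395. DTI: 5,395 ÷ 12,550 = 43%, within the 45% cap
Loan-to-value = 217,000/251,000 = 86.5% — pass (97% max)
Credit 698 → row 691–719; LTV 86.5% → column 85.01–97%. Grid cell → 9.525%.

9.525%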